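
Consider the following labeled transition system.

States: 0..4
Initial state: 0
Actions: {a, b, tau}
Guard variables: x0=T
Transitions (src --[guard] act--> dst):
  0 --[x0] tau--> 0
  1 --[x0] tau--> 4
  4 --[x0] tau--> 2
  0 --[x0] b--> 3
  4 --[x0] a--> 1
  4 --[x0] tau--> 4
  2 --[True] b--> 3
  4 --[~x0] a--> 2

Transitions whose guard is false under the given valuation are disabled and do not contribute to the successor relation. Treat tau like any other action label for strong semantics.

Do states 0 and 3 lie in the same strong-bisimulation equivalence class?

Refine partition for ~:
  P[0] = {{0,1,2,3,4}}
  P[1] = {{0},{1},{2},{3},{4}}
stable after 2 split(s): 5 block(s)
class of 0: {0}; class of 3: {3}

Answer: NOT BISIMILAR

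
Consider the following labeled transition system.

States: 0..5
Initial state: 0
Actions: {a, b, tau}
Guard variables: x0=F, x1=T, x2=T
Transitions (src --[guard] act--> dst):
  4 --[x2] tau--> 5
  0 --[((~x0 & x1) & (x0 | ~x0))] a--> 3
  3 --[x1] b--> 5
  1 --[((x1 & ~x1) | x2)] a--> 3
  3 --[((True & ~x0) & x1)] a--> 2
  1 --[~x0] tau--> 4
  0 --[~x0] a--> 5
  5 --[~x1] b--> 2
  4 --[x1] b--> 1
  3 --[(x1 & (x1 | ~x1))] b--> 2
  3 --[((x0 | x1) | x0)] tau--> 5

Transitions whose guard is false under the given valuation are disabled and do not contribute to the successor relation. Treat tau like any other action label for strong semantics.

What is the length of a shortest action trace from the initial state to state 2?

BFS to 2:
  Layer 0: {0}
  Layer 1: {3,5}
  Layer 2: {2}
first hit 2 at d=2 via a·a

Answer: 2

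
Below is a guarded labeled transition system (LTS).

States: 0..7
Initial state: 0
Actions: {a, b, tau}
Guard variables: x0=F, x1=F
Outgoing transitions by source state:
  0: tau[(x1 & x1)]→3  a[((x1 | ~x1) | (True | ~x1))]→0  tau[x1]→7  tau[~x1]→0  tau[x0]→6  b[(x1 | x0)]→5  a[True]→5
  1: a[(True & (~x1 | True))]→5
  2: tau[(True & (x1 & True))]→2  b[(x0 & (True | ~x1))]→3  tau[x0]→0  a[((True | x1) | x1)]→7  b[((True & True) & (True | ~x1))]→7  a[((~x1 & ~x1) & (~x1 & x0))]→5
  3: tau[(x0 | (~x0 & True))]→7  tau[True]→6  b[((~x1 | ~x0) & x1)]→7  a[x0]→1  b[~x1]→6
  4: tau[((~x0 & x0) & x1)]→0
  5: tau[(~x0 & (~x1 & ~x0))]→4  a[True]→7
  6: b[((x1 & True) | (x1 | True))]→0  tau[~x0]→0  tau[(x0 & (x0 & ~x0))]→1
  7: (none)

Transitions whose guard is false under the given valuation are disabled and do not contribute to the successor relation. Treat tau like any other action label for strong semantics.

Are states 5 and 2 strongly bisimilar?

Bisimulation quotient by refinement:
  P[0] = {{0,1,2,3,4,5,6,7}}
  P[1] = {{0,5},{1},{2},{3,6},{4,7}}
  P[2] = {{0},{1},{2},{3},{4,7},{5},{6}}
7 equivalence class(es) (converged in 3)
[5]={5}  [2]={2}

Answer: NOT BISIMILAR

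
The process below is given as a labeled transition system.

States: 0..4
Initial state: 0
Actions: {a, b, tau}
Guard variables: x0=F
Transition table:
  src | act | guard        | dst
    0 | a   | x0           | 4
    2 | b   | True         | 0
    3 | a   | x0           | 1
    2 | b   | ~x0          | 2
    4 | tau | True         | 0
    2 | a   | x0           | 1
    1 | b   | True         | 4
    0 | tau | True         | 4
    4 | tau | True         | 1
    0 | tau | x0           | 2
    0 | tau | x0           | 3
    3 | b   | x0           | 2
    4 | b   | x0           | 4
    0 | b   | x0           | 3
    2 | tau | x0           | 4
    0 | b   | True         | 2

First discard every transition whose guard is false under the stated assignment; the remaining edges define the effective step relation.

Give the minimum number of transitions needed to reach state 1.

Answer: 2

Working:
BFS to 1:
  depth 0: {0}
  depth 1: {2,4}
  depth 2: {1}
first hit 1 at d=2 via tau·tau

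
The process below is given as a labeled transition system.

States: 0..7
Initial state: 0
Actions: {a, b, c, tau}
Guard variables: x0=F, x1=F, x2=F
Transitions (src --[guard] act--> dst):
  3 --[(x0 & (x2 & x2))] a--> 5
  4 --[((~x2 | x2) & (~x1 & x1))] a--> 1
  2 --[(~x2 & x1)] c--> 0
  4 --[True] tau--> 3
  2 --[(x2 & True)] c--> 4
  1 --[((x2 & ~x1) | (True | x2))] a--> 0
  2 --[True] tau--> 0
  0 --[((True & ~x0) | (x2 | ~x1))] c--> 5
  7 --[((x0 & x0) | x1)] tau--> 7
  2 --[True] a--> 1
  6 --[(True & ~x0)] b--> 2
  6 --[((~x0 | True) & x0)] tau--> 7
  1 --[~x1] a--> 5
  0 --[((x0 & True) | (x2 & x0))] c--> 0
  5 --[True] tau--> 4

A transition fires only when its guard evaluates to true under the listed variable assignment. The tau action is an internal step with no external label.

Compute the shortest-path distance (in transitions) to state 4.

Breadth-first toward 4:
  L0 = {0}
  L1 = {5}
  L2 = {4}
depth(4)=2, e.g. c·tau

Answer: 2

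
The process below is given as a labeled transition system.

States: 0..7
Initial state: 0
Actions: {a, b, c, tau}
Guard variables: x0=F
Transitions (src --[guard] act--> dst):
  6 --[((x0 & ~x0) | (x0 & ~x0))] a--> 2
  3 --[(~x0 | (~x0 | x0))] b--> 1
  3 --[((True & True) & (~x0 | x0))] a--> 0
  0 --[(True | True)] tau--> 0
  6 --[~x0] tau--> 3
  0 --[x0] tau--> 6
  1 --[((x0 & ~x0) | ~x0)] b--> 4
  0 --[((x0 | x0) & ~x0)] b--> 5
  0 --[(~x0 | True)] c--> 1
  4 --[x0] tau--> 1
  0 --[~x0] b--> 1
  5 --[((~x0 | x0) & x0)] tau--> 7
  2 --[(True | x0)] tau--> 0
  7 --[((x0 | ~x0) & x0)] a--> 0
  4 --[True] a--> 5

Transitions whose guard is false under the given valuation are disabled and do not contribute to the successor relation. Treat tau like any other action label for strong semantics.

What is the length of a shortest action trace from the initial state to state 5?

BFS to 5:
  L0 = {0}
  L1 = {1}
  L2 = {4}
  L3 = {5}
5 enters at depth 3; path b·b·a

Answer: 3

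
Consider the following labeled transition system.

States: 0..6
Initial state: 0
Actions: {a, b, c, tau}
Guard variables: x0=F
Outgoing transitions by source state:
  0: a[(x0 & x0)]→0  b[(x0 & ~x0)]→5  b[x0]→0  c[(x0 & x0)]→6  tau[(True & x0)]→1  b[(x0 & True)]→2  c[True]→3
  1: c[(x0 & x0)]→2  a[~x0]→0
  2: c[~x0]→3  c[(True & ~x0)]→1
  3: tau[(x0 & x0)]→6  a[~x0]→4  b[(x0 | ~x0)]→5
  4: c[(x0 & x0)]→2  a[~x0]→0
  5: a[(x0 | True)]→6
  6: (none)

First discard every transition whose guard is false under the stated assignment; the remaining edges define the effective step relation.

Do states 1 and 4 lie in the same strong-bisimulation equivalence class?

Refine partition for ~:
  π0 = {{0,1,2,3,4,5,6}}
  π1 = {{0,2},{1,4,5},{3},{6}}
  π2 = {{0},{1,4},{2},{3},{5},{6}}
stable after 3 split(s): 6 block(s)
1∈{1,4}, 4∈{1,4}

Answer: BISIMILAR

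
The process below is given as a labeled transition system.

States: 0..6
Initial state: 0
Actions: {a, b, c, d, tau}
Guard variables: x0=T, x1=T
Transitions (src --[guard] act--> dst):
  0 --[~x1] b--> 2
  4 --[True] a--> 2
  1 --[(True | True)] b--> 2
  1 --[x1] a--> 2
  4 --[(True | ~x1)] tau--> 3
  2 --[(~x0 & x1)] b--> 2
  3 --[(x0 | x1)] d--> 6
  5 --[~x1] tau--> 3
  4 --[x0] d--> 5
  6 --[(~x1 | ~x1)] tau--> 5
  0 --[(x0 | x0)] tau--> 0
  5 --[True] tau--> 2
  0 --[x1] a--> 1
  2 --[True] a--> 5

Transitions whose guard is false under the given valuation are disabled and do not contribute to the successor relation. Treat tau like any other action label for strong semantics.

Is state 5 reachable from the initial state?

Answer: REACHABLE

Analysis:
Guard filter leaves 10 enabled edge(s).
L0 = {0}
L1 = {1}  now seen {0,1}
L2 = {2}  now seen {0,1,2}
L3 = {5}  now seen {0,1,2,5}
Reachable = {0,1,2,5}
witness 5: a·b·a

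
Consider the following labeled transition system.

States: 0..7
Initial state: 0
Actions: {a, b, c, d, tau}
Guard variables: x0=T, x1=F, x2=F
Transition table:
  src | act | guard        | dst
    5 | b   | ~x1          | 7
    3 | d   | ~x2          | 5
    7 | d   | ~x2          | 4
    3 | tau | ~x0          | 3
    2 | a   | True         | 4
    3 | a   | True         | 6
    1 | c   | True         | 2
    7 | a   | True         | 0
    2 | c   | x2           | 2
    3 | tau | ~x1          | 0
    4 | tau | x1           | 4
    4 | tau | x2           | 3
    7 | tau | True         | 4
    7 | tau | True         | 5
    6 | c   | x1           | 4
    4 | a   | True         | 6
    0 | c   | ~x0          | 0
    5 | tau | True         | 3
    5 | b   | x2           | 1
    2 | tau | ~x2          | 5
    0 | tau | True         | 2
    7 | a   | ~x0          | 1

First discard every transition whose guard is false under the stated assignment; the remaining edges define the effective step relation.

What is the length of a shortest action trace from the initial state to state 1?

Breadth-first toward 1:
  L0 = {0}
  L1 = {2}
  L2 = {4,5}
  L3 = {3,6,7}
1 never appears.

Answer: UNREACHABLE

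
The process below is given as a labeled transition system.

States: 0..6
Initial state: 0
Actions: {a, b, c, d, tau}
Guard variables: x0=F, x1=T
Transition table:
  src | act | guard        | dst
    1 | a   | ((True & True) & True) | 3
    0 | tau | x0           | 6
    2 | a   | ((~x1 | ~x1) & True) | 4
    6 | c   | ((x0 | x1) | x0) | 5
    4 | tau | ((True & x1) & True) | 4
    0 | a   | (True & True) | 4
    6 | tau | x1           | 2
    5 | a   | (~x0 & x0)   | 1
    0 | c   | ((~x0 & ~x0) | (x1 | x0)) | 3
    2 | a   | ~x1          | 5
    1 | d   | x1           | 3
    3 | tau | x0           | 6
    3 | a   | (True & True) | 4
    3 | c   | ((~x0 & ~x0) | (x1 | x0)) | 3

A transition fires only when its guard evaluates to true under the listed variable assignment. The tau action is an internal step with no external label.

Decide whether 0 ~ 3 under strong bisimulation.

Refine partition for ~:
  round 0: {{0,1,2,3,4,5,6}}
  round 1: {{0,3},{1},{2,5},{4},{6}}
stable after 2 split(s): 5 block(s)
0∈{0,3}, 3∈{0,3}

Answer: BISIMILAR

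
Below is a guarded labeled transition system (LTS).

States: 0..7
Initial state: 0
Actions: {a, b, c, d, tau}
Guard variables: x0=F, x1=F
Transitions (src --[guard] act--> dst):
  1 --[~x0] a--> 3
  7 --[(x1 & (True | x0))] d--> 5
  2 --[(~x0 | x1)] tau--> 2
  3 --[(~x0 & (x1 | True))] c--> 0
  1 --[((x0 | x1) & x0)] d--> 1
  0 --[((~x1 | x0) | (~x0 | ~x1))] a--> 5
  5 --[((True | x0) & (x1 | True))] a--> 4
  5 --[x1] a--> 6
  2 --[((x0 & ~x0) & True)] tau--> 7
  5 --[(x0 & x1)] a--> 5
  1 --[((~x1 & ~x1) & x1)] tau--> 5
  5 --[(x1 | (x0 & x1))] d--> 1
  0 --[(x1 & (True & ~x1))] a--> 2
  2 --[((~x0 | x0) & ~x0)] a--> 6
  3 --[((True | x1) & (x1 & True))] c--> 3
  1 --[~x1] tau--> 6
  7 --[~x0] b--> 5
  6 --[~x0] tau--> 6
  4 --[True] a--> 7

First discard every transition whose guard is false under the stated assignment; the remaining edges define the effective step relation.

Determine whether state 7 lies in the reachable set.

10 transition(s) survive guard evaluation.
L0 = {0}
L1 = {5}  now seen {0,5}
L2 = {4}  now seen {0,4,5}
L3 = {7}  now seen {0,4,5,7}
Reachable = {0,4,5,7}
Path to 7: a·a·a

Answer: REACHABLE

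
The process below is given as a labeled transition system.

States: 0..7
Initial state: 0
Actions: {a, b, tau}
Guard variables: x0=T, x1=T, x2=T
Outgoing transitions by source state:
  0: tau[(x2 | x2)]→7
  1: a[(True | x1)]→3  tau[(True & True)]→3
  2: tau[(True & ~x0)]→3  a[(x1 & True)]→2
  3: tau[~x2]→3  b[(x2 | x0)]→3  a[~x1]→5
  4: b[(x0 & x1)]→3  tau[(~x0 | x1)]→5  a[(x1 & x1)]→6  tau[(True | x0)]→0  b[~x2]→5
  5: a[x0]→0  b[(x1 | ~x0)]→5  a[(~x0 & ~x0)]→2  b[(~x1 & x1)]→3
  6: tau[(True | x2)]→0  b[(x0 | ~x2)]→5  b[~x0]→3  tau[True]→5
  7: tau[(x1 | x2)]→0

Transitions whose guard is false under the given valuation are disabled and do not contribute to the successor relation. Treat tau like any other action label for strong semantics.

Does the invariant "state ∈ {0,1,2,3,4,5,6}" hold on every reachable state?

Safe = {0,1,2,3,4,5,6}
Reachable = {0,7}
  0: safe
  7: ✗ unsafe
reach 7 via tau — violates

Answer: INVARIANT VIOLATED at state 7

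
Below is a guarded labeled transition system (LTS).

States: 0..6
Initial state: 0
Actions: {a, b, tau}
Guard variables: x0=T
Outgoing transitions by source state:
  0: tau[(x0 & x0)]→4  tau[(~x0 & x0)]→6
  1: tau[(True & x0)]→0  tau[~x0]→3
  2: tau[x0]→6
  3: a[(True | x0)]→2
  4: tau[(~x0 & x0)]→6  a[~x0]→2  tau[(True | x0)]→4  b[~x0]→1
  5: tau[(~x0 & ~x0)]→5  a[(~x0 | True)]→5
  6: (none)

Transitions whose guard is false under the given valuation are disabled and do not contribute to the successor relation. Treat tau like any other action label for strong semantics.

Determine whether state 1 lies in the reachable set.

Answer: UNREACHABLE

Trace:
After dropping false guards: 6 live edges.
Layer 0: {0}
Layer 1: {4}  now seen {0,4}
Reachable = {0,4}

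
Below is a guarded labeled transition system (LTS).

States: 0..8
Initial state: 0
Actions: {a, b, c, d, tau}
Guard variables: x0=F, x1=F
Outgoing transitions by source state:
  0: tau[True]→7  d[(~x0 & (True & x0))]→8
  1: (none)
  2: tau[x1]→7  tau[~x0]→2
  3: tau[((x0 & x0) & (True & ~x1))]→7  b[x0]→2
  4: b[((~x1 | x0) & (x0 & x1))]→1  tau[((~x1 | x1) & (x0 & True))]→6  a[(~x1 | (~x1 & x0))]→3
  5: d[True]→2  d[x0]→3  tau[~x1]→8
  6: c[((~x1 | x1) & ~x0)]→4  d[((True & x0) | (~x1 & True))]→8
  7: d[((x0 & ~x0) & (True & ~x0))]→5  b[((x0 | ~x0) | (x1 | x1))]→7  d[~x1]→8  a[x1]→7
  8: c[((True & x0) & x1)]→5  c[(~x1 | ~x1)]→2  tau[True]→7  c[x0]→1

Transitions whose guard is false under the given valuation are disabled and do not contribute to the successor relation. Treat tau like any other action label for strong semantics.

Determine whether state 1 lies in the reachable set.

Answer: UNREACHABLE

Analysis:
11 transition(s) survive guard evaluation.
L0 = {0}
L1 = {7}  now seen {0,7}
L2 = {8}  now seen {0,7,8}
L3 = {2}  now seen {0,2,7,8}
Reachable = {0,2,7,8}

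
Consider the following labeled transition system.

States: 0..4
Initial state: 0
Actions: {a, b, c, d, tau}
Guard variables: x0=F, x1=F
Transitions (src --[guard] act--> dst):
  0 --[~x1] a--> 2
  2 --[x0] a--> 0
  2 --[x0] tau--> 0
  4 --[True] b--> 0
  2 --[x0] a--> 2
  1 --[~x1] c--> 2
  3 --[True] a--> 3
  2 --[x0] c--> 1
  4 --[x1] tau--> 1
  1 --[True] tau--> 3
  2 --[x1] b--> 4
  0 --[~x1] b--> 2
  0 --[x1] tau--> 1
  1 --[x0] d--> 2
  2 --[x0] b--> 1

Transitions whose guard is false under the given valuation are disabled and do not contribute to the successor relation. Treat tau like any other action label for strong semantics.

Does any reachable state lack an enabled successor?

Answer: DEADLOCK at state 2

Working:
Reachable = {0,2}
  0: a→2  b→2  [deg 2]
  2: ∅  [no exit]
Path to 2: a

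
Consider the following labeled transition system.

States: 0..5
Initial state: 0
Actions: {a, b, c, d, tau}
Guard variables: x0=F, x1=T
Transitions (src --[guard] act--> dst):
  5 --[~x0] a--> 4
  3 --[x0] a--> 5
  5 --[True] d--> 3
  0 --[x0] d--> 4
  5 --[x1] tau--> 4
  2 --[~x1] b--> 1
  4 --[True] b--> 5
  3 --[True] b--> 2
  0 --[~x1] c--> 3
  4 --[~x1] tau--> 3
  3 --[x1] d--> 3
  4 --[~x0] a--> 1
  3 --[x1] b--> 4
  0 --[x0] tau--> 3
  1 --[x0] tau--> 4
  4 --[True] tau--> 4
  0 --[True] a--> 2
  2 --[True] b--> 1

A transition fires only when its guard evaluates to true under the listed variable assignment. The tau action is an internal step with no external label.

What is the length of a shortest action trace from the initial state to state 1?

Breadth-first toward 1:
  depth 0: {0}
  depth 1: {2}
  depth 2: {1}
depth(1)=2, e.g. a·b

Answer: 2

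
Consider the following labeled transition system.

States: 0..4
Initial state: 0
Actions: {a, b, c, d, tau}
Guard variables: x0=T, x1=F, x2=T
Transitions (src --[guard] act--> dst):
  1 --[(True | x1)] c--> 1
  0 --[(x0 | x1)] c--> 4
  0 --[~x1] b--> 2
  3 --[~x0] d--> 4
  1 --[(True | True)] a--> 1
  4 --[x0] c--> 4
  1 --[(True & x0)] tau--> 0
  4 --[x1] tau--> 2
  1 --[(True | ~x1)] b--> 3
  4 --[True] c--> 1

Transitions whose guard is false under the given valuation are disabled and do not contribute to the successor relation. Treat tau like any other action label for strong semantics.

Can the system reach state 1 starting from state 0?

Answer: REACHABLE

Analysis:
8 transition(s) survive guard evaluation.
depth 0: {0}
depth 1: {2,4}  cumulative {0,2,4}
depth 2: {1}  cumulative {0,1,2,4}
depth 3: {3}  cumulative {0,1,2,3,4}
Reachable = {0,1,2,3,4}
Path to 1: c·c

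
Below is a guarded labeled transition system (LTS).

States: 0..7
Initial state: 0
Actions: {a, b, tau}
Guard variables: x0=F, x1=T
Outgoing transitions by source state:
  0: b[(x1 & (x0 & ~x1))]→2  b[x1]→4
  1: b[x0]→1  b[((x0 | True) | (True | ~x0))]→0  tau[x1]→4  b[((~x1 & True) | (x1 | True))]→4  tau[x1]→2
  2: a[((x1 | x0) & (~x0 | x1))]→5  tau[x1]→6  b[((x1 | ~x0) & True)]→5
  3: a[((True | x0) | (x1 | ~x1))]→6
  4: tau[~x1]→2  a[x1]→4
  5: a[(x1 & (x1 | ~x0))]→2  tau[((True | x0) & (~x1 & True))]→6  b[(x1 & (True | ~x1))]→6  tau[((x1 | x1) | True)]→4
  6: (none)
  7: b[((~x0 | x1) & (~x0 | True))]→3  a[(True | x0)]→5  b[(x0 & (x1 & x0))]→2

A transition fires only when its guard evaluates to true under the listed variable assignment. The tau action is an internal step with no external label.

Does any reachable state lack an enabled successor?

Answer: DEADLOCK-FREE

Analysis:
R = {0,4}
  0: b→4  [1 exit(s)]
  4: a→4  [1 exit(s)]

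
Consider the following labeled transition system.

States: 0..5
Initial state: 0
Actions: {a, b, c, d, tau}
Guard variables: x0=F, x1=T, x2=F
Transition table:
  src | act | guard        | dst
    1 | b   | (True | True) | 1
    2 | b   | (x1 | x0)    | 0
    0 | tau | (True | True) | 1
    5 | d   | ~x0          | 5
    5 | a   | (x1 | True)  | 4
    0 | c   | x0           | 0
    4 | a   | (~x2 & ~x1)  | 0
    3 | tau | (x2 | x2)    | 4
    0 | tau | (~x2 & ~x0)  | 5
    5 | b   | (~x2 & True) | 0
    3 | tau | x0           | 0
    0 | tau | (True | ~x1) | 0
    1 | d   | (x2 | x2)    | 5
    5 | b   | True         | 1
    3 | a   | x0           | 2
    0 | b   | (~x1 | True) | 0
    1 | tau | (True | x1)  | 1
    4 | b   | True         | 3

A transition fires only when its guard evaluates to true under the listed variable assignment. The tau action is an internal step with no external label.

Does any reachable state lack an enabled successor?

R = {0,1,3,4,5}
  0: b→0  tau→0  tau→1  tau→5  [deg 4]
  1: b→1  tau→1  [deg 2]
  3: ∅  [deadlock]
  4: b→3  [deg 1]
  5: a→4  b→0  b→1  d→5  [deg 4]
Path to 3: tau·a·b

Answer: DEADLOCK at state 3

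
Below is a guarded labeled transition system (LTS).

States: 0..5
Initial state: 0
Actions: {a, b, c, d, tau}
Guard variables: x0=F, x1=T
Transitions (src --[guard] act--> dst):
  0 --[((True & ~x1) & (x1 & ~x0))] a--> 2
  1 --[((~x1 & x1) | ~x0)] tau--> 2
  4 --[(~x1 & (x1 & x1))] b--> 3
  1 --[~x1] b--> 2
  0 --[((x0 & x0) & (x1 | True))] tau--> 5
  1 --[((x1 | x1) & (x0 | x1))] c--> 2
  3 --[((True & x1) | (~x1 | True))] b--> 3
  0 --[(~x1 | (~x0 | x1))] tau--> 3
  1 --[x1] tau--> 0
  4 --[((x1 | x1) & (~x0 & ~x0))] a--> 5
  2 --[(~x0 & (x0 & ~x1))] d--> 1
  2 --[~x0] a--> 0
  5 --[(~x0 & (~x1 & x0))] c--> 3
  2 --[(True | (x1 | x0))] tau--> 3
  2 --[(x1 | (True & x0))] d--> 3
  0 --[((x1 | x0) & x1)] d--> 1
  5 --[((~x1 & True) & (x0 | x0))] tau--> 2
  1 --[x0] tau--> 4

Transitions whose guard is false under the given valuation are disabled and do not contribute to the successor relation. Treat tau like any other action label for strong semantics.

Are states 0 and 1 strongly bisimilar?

Answer: NOT BISIMILAR

Analysis:
Refine partition for ~:
  round 0: {{0,1,2,3,4,5}}
  round 1: {{0},{1},{2},{3},{4},{5}}
Fixed point at round 2; 6 class(es).
[0]={0}  [1]={1}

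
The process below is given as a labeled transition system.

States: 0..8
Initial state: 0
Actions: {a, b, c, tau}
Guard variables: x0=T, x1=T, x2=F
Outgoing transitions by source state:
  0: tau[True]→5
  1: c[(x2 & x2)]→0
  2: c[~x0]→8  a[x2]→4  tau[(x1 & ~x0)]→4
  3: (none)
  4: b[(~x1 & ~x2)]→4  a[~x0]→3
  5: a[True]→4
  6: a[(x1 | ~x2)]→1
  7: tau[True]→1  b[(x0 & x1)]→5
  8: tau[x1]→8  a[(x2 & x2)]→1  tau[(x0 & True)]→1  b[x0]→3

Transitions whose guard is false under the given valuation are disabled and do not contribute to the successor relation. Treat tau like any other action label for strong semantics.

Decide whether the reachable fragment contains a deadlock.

Answer: DEADLOCK at state 4

Working:
R = {0,4,5}
  0: tau→5  [1 exit(s)]
  4: ∅  [STUCK]
  5: a→4  [1 exit(s)]
witness 4: tau·a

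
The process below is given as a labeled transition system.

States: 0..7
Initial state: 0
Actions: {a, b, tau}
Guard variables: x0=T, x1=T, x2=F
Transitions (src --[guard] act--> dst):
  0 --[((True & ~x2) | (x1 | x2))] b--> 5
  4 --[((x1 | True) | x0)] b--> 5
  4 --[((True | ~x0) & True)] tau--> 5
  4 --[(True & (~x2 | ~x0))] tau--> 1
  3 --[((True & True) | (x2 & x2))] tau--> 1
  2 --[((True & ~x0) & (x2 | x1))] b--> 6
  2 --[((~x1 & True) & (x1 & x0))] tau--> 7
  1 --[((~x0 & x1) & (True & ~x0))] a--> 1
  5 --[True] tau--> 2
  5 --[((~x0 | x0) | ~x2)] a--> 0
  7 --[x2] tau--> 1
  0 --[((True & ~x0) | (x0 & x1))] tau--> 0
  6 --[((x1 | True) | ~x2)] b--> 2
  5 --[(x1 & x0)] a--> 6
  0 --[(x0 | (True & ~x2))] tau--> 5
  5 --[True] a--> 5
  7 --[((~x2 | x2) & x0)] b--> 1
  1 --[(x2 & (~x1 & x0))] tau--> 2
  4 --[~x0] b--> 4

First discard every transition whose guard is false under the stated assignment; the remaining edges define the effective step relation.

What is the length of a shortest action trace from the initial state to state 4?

BFS to 4:
  L0 = {0}
  L1 = {5}
  L2 = {2,6}
4 never appears.

Answer: UNREACHABLE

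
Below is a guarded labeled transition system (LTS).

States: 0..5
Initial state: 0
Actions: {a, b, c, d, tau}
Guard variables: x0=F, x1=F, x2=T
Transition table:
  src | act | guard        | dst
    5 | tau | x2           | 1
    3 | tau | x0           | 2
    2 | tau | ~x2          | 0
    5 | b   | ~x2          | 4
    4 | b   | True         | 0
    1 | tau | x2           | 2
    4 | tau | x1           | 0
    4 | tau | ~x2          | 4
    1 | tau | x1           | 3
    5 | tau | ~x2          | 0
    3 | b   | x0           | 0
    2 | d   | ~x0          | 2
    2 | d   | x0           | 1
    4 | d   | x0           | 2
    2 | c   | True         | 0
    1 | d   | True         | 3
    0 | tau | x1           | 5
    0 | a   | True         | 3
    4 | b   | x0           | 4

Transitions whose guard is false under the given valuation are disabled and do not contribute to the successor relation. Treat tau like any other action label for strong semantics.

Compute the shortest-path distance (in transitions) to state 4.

BFS to 4:
  Layer 0: {0}
  Layer 1: {3}
4 never appears.

Answer: UNREACHABLE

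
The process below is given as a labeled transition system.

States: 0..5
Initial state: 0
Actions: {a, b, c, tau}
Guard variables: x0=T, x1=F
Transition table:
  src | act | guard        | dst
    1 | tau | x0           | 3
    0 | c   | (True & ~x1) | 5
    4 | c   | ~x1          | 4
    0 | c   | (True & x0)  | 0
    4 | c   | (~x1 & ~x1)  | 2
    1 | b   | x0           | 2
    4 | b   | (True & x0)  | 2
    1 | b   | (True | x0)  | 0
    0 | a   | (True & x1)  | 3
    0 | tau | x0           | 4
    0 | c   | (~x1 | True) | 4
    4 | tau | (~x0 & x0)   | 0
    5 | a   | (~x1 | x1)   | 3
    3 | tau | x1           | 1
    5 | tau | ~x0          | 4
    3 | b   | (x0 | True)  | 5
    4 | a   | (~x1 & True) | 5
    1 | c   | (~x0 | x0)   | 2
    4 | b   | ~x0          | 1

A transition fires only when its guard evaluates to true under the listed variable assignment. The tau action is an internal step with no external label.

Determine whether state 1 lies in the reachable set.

Answer: UNREACHABLE

Analysis:
After dropping false guards: 14 live edges.
depth 0: {0}
depth 1: {4,5}  now seen {0,4,5}
depth 2: {2,3}  now seen {0,2,3,4,5}
Reach set: {0,2,3,4,5}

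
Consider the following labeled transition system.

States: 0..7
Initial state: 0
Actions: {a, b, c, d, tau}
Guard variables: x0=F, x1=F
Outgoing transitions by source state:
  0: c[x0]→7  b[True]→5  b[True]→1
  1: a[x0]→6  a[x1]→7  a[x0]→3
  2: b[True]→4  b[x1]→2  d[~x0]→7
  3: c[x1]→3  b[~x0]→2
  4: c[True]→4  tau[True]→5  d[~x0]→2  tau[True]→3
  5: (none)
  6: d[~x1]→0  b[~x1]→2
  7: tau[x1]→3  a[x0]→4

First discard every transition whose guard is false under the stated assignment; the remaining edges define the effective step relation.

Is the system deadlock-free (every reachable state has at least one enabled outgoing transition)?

R = {0,1,5}
  0: b→1  b→5  [2 out]
  1: ∅  [no exit]
  5: ∅  [no exit]
Path to 1: b

Answer: DEADLOCK at state 1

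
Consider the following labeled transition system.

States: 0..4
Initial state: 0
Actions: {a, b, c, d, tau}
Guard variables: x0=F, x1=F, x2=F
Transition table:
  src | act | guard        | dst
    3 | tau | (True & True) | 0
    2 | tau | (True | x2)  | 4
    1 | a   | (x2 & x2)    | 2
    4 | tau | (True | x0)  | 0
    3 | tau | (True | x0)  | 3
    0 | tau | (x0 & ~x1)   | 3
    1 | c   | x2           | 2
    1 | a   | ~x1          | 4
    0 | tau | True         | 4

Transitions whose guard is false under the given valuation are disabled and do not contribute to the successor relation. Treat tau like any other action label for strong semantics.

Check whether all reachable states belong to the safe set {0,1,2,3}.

Answer: INVARIANT VIOLATED at state 4

Analysis:
Inv-set: {0,1,2,3}
Reachable = {0,4}
  0: safe
  4: outside
reach 4 via tau — violates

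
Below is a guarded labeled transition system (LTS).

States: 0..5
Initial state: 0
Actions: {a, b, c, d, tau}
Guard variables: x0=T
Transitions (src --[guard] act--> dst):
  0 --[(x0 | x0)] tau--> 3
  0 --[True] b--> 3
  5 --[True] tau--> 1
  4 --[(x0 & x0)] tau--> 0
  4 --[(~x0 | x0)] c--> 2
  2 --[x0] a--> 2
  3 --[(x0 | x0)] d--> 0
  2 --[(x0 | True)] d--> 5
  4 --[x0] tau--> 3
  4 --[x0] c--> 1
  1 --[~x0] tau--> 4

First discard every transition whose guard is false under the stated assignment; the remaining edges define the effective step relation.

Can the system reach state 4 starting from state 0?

Guard filter leaves 10 enabled edge(s).
L0 = {0}
L1 = {3}  now seen {0,3}
Reachable = {0,3}

Answer: UNREACHABLE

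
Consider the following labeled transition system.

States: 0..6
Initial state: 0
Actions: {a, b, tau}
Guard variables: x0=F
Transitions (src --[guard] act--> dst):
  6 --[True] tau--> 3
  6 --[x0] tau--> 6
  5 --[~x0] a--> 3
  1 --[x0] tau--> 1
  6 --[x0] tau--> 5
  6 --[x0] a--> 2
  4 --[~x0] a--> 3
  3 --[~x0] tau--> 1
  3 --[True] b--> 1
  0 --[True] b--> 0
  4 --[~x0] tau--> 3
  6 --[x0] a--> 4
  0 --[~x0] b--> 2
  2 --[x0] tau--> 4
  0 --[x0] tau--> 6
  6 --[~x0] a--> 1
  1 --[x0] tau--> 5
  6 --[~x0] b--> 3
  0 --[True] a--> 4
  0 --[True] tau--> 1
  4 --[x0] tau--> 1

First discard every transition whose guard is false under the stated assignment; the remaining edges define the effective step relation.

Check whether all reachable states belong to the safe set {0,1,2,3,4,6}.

Inv-set: {0,1,2,3,4,6}
Reach set: {0,1,2,3,4}
  0: safe
  1: safe
  2: safe
  3: safe
  4: safe

Answer: INVARIANT HOLDS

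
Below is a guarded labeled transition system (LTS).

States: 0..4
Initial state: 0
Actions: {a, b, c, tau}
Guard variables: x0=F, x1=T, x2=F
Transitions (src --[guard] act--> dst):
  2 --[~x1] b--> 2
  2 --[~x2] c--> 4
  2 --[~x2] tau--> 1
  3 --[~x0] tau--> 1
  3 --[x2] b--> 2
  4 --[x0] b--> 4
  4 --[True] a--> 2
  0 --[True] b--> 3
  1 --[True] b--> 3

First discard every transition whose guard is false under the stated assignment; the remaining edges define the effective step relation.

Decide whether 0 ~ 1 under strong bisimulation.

Compute ~ classes (split until stable):
  π0 = {{0,1,2,3,4}}
  π1 = {{0,1},{2},{3},{4}}
stable after 2 split(s): 4 block(s)
class of 0: {0,1}; class of 1: {0,1}

Answer: BISIMILAR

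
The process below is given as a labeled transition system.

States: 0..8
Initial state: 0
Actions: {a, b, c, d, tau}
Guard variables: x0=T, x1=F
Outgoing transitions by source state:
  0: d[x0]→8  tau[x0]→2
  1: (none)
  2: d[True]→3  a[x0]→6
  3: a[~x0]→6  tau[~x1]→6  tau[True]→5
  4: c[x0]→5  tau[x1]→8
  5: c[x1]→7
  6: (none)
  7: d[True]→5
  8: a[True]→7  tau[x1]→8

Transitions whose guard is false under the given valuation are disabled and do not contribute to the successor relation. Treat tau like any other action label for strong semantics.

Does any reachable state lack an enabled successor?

R = {0,2,3,5,6,7,8}
  0: d→8  tau→2  [deg 2]
  2: a→6  d→3  [deg 2]
  3: tau→5  tau→6  [deg 2]
  5: ∅  [STUCK]
  6: ∅  [STUCK]
  7: d→5  [deg 1]
  8: a→7  [deg 1]
Path to 5: d·a·d

Answer: DEADLOCK at state 5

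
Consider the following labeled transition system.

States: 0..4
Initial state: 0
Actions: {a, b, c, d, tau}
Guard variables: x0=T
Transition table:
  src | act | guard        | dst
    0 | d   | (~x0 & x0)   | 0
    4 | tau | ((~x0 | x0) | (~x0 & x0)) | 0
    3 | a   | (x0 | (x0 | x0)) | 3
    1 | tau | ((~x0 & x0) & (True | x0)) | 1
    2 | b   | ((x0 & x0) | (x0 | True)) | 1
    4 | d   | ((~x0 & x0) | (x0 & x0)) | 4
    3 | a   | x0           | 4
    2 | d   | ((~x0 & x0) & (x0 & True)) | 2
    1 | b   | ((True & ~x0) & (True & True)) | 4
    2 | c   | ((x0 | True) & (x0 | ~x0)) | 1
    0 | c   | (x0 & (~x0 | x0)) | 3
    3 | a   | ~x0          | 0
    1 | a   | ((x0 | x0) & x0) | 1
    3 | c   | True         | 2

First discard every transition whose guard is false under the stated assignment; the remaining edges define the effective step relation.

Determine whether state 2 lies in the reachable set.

Answer: REACHABLE

Analysis:
9 transition(s) survive guard evaluation.
L0 = {0}
L1 = {3}  cumulative {0,3}
L2 = {2,4}  cumulative {0,2,3,4}
L3 = {1}  cumulative {0,1,2,3,4}
R = {0,1,2,3,4}
trace reaching 2: c·c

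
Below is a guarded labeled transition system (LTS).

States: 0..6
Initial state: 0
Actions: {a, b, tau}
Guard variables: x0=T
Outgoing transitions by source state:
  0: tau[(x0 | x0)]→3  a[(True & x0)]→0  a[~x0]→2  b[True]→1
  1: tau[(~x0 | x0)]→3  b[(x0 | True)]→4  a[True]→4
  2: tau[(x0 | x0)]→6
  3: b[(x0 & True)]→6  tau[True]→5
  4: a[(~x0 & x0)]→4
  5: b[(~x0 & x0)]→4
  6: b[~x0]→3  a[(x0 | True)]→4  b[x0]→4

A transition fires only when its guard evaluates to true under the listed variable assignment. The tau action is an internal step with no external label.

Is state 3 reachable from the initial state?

After dropping false guards: 11 live edges.
depth 0: {0}
depth 1: {1,3}  cumulative {0,1,3}
depth 2: {4,5,6}  cumulative {0,1,3,4,5,6}
Reachable = {0,1,3,4,5,6}
witness 3: tau

Answer: REACHABLE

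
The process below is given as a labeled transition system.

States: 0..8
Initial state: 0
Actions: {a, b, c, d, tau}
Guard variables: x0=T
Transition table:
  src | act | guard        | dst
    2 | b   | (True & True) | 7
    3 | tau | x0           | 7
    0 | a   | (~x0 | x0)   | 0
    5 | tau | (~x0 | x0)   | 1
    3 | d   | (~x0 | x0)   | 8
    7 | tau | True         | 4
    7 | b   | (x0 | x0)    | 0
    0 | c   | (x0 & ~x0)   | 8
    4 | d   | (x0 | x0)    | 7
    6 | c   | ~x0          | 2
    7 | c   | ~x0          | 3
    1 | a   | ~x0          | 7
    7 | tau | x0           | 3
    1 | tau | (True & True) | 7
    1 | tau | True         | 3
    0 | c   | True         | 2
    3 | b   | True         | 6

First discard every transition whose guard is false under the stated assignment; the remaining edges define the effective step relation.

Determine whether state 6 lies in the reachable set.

Answer: REACHABLE

Analysis:
Guard filter leaves 13 enabled edge(s).
L0 = {0}
L1 = {2}  total {0,2}
L2 = {7}  total {0,2,7}
L3 = {3,4}  total {0,2,3,4,7}
L4 = {6,8}  total {0,2,3,4,6,7,8}
Reachable = {0,2,3,4,6,7,8}
trace reaching 6: c·b·tau·b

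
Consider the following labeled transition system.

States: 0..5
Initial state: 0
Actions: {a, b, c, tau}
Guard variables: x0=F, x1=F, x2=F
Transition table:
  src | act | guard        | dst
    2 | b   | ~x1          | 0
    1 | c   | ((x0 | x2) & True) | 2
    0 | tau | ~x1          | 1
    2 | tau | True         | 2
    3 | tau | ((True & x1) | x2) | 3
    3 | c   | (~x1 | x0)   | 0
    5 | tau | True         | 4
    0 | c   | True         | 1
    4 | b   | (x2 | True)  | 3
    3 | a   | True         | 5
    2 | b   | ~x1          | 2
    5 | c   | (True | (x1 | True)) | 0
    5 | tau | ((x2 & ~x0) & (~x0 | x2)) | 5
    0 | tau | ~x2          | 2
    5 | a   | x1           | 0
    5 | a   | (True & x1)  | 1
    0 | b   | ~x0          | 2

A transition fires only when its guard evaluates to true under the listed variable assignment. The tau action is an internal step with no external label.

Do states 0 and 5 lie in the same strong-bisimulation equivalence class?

Answer: NOT BISIMILAR

Working:
Refine partition for ~:
  round 0: {{0,1,2,3,4,5}}
  round 1: {{0},{1},{2},{3},{4},{5}}
6 equivalence class(es) (converged in 2)
0∈{0}, 5∈{5}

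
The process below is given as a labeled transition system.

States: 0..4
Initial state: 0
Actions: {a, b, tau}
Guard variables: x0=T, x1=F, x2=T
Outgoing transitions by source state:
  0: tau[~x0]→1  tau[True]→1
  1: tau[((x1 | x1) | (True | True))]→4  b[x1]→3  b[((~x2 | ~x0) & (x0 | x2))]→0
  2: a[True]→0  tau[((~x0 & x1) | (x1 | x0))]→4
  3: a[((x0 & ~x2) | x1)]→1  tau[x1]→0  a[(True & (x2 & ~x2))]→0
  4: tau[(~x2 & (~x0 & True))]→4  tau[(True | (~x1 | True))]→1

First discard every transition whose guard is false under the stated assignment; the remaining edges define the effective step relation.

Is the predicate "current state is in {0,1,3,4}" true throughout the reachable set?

Answer: INVARIANT HOLDS

Trace:
Allowed set {0,1,3,4}
R = {0,1,4}
  0: ok
  1: ok
  4: ok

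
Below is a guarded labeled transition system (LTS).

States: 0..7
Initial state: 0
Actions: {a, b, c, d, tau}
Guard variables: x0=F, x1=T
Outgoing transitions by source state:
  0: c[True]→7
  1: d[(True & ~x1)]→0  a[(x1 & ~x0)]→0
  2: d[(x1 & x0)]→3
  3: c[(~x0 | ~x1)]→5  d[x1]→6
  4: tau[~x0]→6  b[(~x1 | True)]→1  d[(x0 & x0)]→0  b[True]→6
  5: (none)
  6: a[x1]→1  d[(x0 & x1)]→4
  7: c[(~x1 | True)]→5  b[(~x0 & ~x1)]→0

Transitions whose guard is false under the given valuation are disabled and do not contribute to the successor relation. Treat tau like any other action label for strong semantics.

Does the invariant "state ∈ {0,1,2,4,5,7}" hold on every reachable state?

Allowed set {0,1,2,4,5,7}
Reachable = {0,5,7}
  0: ok
  5: ok
  7: ok

Answer: INVARIANT HOLDS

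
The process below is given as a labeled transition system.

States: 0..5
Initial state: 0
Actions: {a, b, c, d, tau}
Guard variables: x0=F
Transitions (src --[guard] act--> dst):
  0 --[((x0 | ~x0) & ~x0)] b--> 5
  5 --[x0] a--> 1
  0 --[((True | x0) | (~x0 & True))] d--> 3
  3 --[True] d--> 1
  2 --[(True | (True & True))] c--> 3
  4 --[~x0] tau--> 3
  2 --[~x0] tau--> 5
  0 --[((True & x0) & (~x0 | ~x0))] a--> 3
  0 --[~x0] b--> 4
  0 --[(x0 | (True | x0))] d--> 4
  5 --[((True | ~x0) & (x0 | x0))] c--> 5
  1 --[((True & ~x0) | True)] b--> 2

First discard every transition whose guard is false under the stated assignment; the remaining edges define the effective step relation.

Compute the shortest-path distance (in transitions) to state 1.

Answer: 2

Working:
Layered search for 1:
  L0 = {0}
  L1 = {3,4,5}
  L2 = {1}
1 enters at depth 2; path d·d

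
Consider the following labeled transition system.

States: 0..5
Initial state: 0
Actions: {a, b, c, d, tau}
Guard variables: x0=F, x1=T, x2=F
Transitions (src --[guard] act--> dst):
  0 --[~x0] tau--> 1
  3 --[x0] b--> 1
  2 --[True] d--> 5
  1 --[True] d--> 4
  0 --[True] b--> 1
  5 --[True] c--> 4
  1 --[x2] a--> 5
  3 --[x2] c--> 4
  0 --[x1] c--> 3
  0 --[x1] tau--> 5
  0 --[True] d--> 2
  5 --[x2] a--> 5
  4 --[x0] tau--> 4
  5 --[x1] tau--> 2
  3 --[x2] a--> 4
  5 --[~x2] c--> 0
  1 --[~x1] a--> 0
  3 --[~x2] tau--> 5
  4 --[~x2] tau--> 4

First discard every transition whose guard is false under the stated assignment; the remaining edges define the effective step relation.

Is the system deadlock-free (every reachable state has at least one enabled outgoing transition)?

Answer: DEADLOCK-FREE

Trace:
R = {0,1,2,3,4,5}
  0: b→1  c→3  d→2  tau→1  tau→5  [deg 5]
  1: d→4  [deg 1]
  2: d→5  [deg 1]
  3: tau→5  [deg 1]
  4: tau→4  [deg 1]
  5: c→0  c→4  tau→2  [deg 3]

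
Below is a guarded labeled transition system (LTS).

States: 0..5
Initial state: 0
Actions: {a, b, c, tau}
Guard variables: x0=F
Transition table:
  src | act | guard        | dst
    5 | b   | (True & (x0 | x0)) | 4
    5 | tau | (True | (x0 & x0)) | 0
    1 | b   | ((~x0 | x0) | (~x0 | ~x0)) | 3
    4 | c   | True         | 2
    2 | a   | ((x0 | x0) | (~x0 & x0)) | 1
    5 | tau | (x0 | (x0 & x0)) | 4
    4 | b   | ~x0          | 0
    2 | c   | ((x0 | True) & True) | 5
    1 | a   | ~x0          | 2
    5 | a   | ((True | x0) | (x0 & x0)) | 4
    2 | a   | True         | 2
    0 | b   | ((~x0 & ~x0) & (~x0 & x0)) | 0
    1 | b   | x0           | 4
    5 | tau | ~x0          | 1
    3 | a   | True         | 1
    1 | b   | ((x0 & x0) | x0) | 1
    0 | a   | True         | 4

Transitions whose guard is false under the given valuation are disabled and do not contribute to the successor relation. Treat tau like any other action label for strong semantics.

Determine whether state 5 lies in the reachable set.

After dropping false guards: 11 live edges.
Layer 0: {0}
Layer 1: {4}  now seen {0,4}
Layer 2: {2}  now seen {0,2,4}
Layer 3: {5}  now seen {0,2,4,5}
Layer 4: {1}  now seen {0,1,2,4,5}
Layer 5: {3}  now seen {0,1,2,3,4,5}
R = {0,1,2,3,4,5}
Path to 5: a·c·c

Answer: REACHABLE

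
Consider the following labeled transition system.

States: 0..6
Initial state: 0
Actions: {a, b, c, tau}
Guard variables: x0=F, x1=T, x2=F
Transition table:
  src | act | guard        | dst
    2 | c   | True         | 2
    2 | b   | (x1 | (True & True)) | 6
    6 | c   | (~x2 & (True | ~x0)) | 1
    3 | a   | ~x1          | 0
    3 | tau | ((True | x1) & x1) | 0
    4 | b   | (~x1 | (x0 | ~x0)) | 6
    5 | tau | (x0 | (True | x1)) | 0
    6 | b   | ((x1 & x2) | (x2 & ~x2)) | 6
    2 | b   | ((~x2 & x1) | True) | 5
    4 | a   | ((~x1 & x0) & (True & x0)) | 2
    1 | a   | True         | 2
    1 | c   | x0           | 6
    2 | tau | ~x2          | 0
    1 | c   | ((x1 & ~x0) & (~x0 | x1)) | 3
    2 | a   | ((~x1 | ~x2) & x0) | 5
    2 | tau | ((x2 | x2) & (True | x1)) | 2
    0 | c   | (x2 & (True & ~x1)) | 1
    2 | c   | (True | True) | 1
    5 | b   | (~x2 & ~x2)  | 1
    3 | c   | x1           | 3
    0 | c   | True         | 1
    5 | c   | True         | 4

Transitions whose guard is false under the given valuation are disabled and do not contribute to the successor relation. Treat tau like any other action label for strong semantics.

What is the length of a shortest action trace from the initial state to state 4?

Answer: 4

Trace:
BFS to 4:
  Layer 0: {0}
  Layer 1: {1}
  Layer 2: {2,3}
  Layer 3: {5,6}
  Layer 4: {4}
4 enters at depth 4; path c·a·b·c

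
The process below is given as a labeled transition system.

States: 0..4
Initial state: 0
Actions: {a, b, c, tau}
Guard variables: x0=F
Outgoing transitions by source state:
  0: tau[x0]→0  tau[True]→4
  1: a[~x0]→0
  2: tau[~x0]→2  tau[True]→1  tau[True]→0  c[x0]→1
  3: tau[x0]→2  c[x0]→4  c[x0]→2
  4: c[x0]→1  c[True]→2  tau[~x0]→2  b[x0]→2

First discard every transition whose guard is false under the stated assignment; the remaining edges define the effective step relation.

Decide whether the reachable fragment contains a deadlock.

Answer: DEADLOCK-FREE

Trace:
R = {0,1,2,4}
  0: tau→4  [1 out]
  1: a→0  [1 out]
  2: tau→0  tau→1  tau→2  [3 out]
  4: c→2  tau→2  [2 out]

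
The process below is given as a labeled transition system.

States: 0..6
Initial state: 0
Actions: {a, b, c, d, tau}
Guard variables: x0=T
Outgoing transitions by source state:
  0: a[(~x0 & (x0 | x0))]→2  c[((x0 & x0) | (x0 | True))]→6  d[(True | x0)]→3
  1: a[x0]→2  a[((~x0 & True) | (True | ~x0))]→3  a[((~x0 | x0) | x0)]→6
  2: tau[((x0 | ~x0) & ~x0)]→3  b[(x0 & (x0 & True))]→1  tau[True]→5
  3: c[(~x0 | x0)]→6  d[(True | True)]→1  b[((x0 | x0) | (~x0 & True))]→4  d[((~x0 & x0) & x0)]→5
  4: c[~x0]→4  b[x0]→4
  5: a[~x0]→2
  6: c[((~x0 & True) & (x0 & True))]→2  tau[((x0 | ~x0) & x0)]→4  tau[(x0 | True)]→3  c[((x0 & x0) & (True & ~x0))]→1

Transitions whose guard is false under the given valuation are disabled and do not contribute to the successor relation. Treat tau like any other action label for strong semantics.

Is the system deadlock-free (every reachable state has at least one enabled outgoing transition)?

Answer: DEADLOCK at state 5

Analysis:
Reach set: {0,1,2,3,4,5,6}
  0: c→6  d→3  [deg 2]
  1: a→2  a→3  a→6  [deg 3]
  2: b→1  tau→5  [deg 2]
  3: b→4  c→6  d→1  [deg 3]
  4: b→4  [deg 1]
  5: ∅  [no exit]
  6: tau→3  tau→4  [deg 2]
trace reaching 5: d·d·a·tau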